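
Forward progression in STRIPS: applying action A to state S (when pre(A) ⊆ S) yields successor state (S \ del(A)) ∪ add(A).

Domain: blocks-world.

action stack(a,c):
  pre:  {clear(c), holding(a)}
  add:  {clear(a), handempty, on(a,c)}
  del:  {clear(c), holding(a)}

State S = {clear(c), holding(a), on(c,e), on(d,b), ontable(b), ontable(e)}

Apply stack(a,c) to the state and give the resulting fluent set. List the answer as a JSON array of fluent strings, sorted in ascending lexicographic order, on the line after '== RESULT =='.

Compute (S \ del) ∪ add:
  pre ⊆ S: {clear(c), holding(a)} ⊆ S  — applicable
  S \ del = {on(c,e), on(d,b), ontable(b), ontable(e)}
  ∪ add   = {clear(a), handempty, on(a,c), on(c,e), on(d,b), ontable(b), ontable(e)}

== RESULT ==
["clear(a)", "handempty", "on(a,c)", "on(c,e)", "on(d,b)", "ontable(b)", "ontable(e)"]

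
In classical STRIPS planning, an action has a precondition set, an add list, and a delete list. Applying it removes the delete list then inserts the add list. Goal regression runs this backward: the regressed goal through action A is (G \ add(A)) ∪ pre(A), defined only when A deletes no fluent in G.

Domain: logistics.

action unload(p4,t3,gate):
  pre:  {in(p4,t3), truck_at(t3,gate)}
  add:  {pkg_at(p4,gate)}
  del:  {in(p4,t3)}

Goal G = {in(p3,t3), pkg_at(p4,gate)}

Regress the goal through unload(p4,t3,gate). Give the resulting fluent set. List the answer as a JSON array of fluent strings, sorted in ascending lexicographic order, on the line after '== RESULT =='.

Compute (G \ add) ∪ pre:
  G ∩ del = {}  (empty — regression defined)
  G \ add = {in(p3,t3), pkg_at(p4,gate)} \ {pkg_at(p4,gate)} = {in(p3,t3)}
  ∪ pre   = {in(p3,t3)} ∪ {in(p4,t3), truck_at(t3,gate)}
          = {in(p3,t3), in(p4,t3), truck_at(t3,gate)}

== RESULT ==
["in(p3,t3)", "in(p4,t3)", "truck_at(t3,gate)"]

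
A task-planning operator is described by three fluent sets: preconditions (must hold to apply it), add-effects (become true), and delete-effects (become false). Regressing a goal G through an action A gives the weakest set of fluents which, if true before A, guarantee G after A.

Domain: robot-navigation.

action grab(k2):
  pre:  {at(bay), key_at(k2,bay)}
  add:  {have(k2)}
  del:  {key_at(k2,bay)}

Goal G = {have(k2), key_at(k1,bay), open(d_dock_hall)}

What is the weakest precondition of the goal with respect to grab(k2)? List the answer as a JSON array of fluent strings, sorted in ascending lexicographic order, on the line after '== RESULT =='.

Compute (G \ add) ∪ pre:
  G ∩ del = {}  (empty — regression defined)
  G \ add = {have(k2), key_at(k1,bay), open(d_dock_hall)} \ {have(k2)} = {key_at(k1,bay), open(d_dock_hall)}
  ∪ pre   = {key_at(k1,bay), open(d_dock_hall)} ∪ {at(bay), key_at(k2,bay)}
          = {at(bay), key_at(k1,bay), key_at(k2,bay), open(d_dock_hall)}

== RESULT ==
["at(bay)", "key_at(k1,bay)", "key_at(k2,bay)", "open(d_dock_hall)"]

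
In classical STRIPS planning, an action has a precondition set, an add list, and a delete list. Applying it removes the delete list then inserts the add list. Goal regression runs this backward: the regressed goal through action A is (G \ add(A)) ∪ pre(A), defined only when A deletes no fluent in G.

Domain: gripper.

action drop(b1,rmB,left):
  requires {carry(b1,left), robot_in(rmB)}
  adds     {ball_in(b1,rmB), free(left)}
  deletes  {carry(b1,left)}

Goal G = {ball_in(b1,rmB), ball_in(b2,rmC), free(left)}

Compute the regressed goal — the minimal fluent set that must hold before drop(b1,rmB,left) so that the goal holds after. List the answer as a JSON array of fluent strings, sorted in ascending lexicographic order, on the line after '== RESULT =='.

Regress:
  G ∩ del = {}  (empty — regression defined)
  G \ add = {ball_in(b1,rmB), ball_in(b2,rmC), free(left)} \ {ball_in(b1,rmB), free(left)} = {ball_in(b2,rmC)}
  ∪ pre   = {ball_in(b2,rmC)} ∪ {carry(b1,left), robot_in(rmB)}
          = {ball_in(b2,rmC), carry(b1,left), robot_in(rmB)}

== RESULT ==
["ball_in(b2,rmC)", "carry(b1,left)", "robot_in(rmB)"]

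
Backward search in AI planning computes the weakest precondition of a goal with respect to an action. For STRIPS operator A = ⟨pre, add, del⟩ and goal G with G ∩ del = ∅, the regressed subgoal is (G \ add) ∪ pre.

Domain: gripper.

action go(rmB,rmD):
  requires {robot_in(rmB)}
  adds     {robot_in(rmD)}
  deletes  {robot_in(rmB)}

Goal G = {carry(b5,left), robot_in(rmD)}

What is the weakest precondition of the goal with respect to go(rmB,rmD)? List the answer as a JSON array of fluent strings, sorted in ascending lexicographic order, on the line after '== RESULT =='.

Regress:
  G ∩ del = {}  (empty — regression defined)
  G \ add = {carry(b5,left), robot_in(rmD)} \ {robot_in(rmD)} = {carry(b5,left)}
  ∪ pre   = {carry(b5,left)} ∪ {robot_in(rmB)}
          = {carry(b5,left), robot_in(rmB)}

== RESULT ==
["carry(b5,left)", "robot_in(rmB)"]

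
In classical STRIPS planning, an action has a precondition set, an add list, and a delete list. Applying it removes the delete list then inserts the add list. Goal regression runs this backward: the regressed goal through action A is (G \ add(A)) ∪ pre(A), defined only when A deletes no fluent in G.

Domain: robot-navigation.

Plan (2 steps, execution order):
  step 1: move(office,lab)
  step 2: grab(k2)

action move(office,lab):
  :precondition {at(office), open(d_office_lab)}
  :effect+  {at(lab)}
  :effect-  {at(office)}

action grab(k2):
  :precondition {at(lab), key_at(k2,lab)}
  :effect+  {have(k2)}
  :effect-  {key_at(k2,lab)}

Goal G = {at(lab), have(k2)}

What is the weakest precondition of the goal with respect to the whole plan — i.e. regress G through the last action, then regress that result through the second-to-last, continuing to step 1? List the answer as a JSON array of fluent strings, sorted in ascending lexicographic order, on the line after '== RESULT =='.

Regress step by step:
  through step 2 (grab(k2)): drop {have(k2)}, keep {at(lab)}, require {at(lab), key_at(k2,lab)}
    → {at(lab), key_at(k2,lab)}
  through step 1 (move(office,lab)): drop {at(lab)}, keep {key_at(k2,lab)}, require {at(office), open(d_office_lab)}
    → {at(office), key_at(k2,lab), open(d_office_lab)}

== RESULT ==
["at(office)", "key_at(k2,lab)", "open(d_office_lab)"]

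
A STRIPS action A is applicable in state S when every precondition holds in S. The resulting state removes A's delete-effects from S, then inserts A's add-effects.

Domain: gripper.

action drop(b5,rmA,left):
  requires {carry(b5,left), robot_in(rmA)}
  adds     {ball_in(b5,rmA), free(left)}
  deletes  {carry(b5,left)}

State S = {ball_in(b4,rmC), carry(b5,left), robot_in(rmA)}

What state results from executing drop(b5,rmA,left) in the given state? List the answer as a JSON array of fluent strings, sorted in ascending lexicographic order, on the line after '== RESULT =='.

Progress:
  pre ⊆ S: {carry(b5,left), robot_in(rmA)} ⊆ S  — applicable
  S \ del = {ball_in(b4,rmC), robot_in(rmA)}
  ∪ add   = {ball_in(b4,rmC), ball_in(b5,rmA), free(left), robot_in(rmA)}

== RESULT ==
["ball_in(b4,rmC)", "ball_in(b5,rmA)", "free(left)", "robot_in(rmA)"]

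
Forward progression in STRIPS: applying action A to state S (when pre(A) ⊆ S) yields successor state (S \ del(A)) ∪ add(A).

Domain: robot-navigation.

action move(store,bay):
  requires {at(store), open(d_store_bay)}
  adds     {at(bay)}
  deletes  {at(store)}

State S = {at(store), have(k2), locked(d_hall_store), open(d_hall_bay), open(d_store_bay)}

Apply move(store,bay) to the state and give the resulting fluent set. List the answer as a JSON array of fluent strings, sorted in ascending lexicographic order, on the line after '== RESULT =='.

Progress:
  pre ⊆ S: {at(store), open(d_store_bay)} ⊆ S  — applicable
  S \ del = {have(k2), locked(d_hall_store), open(d_hall_bay), open(d_store_bay)}
  ∪ add   = {at(bay), have(k2), locked(d_hall_store), open(d_hall_bay), open(d_store_bay)}

== RESULT ==
["at(bay)", "have(k2)", "locked(d_hall_store)", "open(d_hall_bay)", "open(d_store_bay)"]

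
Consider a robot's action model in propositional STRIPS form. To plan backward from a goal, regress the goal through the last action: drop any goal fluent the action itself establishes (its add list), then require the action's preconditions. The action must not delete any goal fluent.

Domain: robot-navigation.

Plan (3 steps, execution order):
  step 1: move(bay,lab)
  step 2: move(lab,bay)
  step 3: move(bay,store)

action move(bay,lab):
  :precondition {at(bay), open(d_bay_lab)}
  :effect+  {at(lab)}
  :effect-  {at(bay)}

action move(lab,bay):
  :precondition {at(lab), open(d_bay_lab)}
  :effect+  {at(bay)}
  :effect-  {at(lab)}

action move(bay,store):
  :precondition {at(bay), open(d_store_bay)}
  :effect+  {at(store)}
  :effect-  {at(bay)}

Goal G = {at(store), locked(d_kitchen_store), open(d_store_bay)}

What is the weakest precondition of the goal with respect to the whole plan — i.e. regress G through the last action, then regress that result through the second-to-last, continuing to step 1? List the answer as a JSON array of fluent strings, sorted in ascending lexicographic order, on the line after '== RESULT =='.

Work backward from the goal:
  through step 3 (move(bay,store)): drop {at(store)}, keep {locked(d_kitchen_store), open(d_store_bay)}, require {at(bay), open(d_store_bay)}
    → {at(bay), locked(d_kitchen_store), open(d_store_bay)}
  through step 2 (move(lab,bay)): drop {at(bay)}, keep {locked(d_kitchen_store), open(d_store_bay)}, require {at(lab), open(d_bay_lab)}
    → {at(lab), locked(d_kitchen_store), open(d_bay_lab), open(d_store_bay)}
  through step 1 (move(bay,lab)): drop {at(lab)}, keep {locked(d_kitchen_store), open(d_bay_lab), open(d_store_bay)}, require {at(bay), open(d_bay_lab)}
    → {at(bay), locked(d_kitchen_store), open(d_bay_lab), open(d_store_bay)}

== RESULT ==
["at(bay)", "locked(d_kitchen_store)", "open(d_bay_lab)", "open(d_store_bay)"]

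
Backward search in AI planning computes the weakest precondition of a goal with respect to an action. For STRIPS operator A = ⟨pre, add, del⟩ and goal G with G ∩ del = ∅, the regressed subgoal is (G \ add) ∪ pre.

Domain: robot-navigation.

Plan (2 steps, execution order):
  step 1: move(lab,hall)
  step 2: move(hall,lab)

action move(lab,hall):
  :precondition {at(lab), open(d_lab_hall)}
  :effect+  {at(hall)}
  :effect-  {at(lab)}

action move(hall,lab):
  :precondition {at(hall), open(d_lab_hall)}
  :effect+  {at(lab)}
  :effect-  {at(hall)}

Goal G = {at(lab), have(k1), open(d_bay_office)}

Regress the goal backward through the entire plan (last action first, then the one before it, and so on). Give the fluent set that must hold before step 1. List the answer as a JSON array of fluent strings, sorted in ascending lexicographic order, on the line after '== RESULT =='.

Regress step by step:
  through step 2 (move(hall,lab)): drop {at(lab)}, keep {have(k1), open(d_bay_office)}, require {at(hall), open(d_lab_hall)}
    → {at(hall), have(k1), open(d_bay_office), open(d_lab_hall)}
  through step 1 (move(lab,hall)): drop {at(hall)}, keep {have(k1), open(d_bay_office), open(d_lab_hall)}, require {at(lab), open(d_lab_hall)}
    → {at(lab), have(k1), open(d_bay_office), open(d_lab_hall)}

== RESULT ==
["at(lab)", "have(k1)", "open(d_bay_office)", "open(d_lab_hall)"]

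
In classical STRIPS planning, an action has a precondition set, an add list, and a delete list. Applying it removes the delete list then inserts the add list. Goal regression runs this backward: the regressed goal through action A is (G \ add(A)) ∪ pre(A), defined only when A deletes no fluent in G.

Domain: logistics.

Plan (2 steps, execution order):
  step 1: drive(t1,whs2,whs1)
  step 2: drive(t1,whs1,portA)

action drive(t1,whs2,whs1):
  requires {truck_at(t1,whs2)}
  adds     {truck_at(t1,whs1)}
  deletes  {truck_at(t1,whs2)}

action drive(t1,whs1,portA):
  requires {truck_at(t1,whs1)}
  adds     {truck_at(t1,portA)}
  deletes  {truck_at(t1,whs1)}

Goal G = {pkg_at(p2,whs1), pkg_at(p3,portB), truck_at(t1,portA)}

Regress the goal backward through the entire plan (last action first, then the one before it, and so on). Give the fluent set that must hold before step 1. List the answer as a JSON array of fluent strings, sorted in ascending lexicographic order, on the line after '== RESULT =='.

Regress step by step:
  through step 2 (drive(t1,whs1,portA)): drop {truck_at(t1,portA)}, keep {pkg_at(p2,whs1), pkg_at(p3,portB)}, require {truck_at(t1,whs1)}
    → {pkg_at(p2,whs1), pkg_at(p3,portB), truck_at(t1,whs1)}
  through step 1 (drive(t1,whs2,whs1)): drop {truck_at(t1,whs1)}, keep {pkg_at(p2,whs1), pkg_at(p3,portB)}, require {truck_at(t1,whs2)}
    → {pkg_at(p2,whs1), pkg_at(p3,portB), truck_at(t1,whs2)}

== RESULT ==
["pkg_at(p2,whs1)", "pkg_at(p3,portB)", "truck_at(t1,whs2)"]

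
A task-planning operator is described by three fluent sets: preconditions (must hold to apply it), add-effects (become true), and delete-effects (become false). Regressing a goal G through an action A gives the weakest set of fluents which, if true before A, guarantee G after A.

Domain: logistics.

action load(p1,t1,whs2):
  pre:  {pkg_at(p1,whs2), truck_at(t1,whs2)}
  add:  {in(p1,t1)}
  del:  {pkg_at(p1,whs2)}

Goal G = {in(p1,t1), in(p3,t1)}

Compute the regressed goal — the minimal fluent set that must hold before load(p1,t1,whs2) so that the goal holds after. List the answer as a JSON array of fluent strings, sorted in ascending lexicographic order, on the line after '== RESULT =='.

Regress:
  G ∩ del = {}  (empty — regression defined)
  G \ add = {in(p1,t1), in(p3,t1)} \ {in(p1,t1)} = {in(p3,t1)}
  ∪ pre   = {in(p3,t1)} ∪ {pkg_at(p1,whs2), truck_at(t1,whs2)}
          = {in(p3,t1), pkg_at(p1,whs2), truck_at(t1,whs2)}

== RESULT ==
["in(p3,t1)", "pkg_at(p1,whs2)", "truck_at(t1,whs2)"]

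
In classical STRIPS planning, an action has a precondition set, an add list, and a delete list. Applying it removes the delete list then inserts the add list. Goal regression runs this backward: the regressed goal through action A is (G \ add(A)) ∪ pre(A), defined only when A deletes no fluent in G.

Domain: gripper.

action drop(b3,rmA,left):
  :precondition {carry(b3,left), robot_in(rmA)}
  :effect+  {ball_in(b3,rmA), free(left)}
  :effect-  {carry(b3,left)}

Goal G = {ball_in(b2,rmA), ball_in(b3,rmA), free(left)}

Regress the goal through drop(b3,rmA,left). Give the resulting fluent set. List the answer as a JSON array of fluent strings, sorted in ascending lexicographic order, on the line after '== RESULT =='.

Regress:
  G ∩ del = {}  (empty — regression defined)
  G \ add = {ball_in(b2,rmA), ball_in(b3,rmA), free(left)} \ {ball_in(b3,rmA), free(left)} = {ball_in(b2,rmA)}
  ∪ pre   = {ball_in(b2,rmA)} ∪ {carry(b3,left), robot_in(rmA)}
          = {ball_in(b2,rmA), carry(b3,left), robot_in(rmA)}

== RESULT ==
["ball_in(b2,rmA)", "carry(b3,left)", "robot_in(rmA)"]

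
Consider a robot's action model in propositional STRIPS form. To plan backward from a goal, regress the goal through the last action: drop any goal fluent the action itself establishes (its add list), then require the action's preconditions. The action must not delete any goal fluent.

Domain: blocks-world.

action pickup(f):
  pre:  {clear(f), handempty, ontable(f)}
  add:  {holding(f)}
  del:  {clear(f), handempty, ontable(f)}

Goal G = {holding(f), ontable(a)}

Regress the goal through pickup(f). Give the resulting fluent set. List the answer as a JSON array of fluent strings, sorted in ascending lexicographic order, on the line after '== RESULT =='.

Compute (G \ add) ∪ pre:
  G ∩ del = {}  (empty — regression defined)
  G \ add = {holding(f), ontable(a)} \ {holding(f)} = {ontable(a)}
  ∪ pre   = {ontable(a)} ∪ {clear(f), handempty, ontable(f)}
          = {clear(f), handempty, ontable(a), ontable(f)}

== RESULT ==
["clear(f)", "handempty", "ontable(a)", "ontable(f)"]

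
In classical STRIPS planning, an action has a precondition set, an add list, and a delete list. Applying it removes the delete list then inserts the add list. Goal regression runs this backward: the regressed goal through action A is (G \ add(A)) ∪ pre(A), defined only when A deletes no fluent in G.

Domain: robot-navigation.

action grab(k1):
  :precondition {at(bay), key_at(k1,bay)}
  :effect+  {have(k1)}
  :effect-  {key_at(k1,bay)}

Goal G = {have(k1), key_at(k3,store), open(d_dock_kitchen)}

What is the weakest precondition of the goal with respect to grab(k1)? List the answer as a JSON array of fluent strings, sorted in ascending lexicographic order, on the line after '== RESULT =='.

Compute (G \ add) ∪ pre:
  G ∩ del = {}  (empty — regression defined)
  G \ add = {have(k1), key_at(k3,store), open(d_dock_kitchen)} \ {have(k1)} = {key_at(k3,store), open(d_dock_kitchen)}
  ∪ pre   = {key_at(k3,store), open(d_dock_kitchen)} ∪ {at(bay), key_at(k1,bay)}
          = {at(bay), key_at(k1,bay), key_at(k3,store), open(d_dock_kitchen)}

== RESULT ==
["at(bay)", "key_at(k1,bay)", "key_at(k3,store)", "open(d_dock_kitchen)"]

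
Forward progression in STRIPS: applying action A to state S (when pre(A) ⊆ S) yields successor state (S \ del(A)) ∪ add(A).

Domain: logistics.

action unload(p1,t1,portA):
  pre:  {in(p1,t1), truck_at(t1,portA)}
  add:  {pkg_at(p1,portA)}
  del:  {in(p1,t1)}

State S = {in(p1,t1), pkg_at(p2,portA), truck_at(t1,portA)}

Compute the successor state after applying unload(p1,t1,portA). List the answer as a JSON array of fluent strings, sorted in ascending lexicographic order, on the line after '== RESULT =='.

Progress:
  pre ⊆ S: {in(p1,t1), truck_at(t1,portA)} ⊆ S  — applicable
  S \ del = {pkg_at(p2,portA), truck_at(t1,portA)}
  ∪ add   = {pkg_at(p1,portA), pkg_at(p2,portA), truck_at(t1,portA)}

== RESULT ==
["pkg_at(p1,portA)", "pkg_at(p2,portA)", "truck_at(t1,portA)"]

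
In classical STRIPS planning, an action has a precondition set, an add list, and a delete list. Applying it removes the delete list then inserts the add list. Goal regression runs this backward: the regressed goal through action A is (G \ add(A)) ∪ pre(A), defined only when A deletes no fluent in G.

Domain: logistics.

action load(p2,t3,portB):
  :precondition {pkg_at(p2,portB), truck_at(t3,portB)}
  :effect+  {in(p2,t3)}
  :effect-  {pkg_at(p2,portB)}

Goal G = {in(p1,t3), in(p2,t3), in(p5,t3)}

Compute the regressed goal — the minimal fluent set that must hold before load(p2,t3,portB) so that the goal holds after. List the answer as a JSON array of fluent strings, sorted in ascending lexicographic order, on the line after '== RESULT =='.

Compute (G \ add) ∪ pre:
  G ∩ del = {}  (empty — regression defined)
  G \ add = {in(p1,t3), in(p2,t3), in(p5,t3)} \ {in(p2,t3)} = {in(p1,t3), in(p5,t3)}
  ∪ pre   = {in(p1,t3), in(p5,t3)} ∪ {pkg_at(p2,portB), truck_at(t3,portB)}
          = {in(p1,t3), in(p5,t3), pkg_at(p2,portB), truck_at(t3,portB)}

== RESULT ==
["in(p1,t3)", "in(p5,t3)", "pkg_at(p2,portB)", "truck_at(t3,portB)"]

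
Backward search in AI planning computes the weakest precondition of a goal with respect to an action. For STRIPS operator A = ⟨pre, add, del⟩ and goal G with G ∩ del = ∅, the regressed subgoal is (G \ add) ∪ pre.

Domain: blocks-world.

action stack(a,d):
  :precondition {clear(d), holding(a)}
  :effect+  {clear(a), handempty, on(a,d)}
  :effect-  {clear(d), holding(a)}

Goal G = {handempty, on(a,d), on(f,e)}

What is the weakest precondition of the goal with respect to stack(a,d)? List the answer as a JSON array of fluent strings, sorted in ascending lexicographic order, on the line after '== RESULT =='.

Regress:
  G ∩ del = {}  (empty — regression defined)
  G \ add = {handempty, on(a,d), on(f,e)} \ {clear(a), handempty, on(a,d)} = {on(f,e)}
  ∪ pre   = {on(f,e)} ∪ {clear(d), holding(a)}
          = {clear(d), holding(a), on(f,e)}

== RESULT ==
["clear(d)", "holding(a)", "on(f,e)"]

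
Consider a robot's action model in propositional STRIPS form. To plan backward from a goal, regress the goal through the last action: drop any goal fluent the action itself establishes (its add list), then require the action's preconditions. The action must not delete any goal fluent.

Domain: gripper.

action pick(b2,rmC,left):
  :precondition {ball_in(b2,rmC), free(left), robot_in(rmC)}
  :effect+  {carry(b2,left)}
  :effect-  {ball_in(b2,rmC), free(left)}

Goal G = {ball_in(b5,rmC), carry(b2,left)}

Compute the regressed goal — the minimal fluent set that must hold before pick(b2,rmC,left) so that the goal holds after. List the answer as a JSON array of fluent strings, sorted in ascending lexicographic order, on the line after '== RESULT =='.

Regress:
  G ∩ del = {}  (empty — regression defined)
  G \ add = {ball_in(b5,rmC), carry(b2,left)} \ {carry(b2,left)} = {ball_in(b5,rmC)}
  ∪ pre   = {ball_in(b5,rmC)} ∪ {ball_in(b2,rmC), free(left), robot_in(rmC)}
          = {ball_in(b2,rmC), ball_in(b5,rmC), free(left), robot_in(rmC)}

== RESULT ==
["ball_in(b2,rmC)", "ball_in(b5,rmC)", "free(left)", "robot_in(rmC)"]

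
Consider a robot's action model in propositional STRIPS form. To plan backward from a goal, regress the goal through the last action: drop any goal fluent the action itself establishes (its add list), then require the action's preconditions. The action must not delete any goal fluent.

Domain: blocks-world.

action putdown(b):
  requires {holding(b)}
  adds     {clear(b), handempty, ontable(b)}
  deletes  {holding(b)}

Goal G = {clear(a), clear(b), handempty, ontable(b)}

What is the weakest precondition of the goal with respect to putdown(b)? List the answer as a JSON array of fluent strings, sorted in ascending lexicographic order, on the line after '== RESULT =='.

Compute (G \ add) ∪ pre:
  G ∩ del = {}  (empty — regression defined)
  G \ add = {clear(a), clear(b), handempty, ontable(b)} \ {clear(b), handempty, ontable(b)} = {clear(a)}
  ∪ pre   = {clear(a)} ∪ {holding(b)}
          = {clear(a), holding(b)}

== RESULT ==
["clear(a)", "holding(b)"]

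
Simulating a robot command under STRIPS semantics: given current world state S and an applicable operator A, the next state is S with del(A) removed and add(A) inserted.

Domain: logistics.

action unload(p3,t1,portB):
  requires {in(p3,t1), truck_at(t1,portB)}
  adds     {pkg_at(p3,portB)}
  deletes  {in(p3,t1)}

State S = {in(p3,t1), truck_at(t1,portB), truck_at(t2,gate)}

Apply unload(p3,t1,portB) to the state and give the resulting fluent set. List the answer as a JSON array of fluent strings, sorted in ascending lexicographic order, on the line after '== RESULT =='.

Compute (S \ del) ∪ add:
  pre ⊆ S: {in(p3,t1), truck_at(t1,portB)} ⊆ S  — applicable
  S \ del = {truck_at(t1,portB), truck_at(t2,gate)}
  ∪ add   = {pkg_at(p3,portB), truck_at(t1,portB), truck_at(t2,gate)}

== RESULT ==
["pkg_at(p3,portB)", "truck_at(t1,portB)", "truck_at(t2,gate)"]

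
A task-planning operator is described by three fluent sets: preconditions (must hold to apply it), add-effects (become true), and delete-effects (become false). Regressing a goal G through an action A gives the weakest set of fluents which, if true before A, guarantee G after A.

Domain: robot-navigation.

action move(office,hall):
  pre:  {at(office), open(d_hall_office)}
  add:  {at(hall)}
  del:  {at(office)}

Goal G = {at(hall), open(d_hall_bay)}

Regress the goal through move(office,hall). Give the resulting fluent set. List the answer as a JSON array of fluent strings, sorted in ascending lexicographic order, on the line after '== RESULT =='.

Compute (G \ add) ∪ pre:
  G ∩ del = {}  (empty — regression defined)
  G \ add = {at(hall), open(d_hall_bay)} \ {at(hall)} = {open(d_hall_bay)}
  ∪ pre   = {open(d_hall_bay)} ∪ {at(office), open(d_hall_office)}
          = {at(office), open(d_hall_bay), open(d_hall_office)}

== RESULT ==
["at(office)", "open(d_hall_bay)", "open(d_hall_office)"]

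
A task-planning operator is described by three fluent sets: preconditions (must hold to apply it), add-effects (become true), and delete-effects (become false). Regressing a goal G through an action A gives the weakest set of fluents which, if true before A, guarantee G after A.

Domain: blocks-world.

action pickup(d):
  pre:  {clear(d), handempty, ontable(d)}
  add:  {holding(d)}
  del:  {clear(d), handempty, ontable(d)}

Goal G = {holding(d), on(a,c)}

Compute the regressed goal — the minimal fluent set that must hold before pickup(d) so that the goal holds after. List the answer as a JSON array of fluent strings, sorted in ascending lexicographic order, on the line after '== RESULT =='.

Regress:
  G ∩ del = {}  (empty — regression defined)
  G \ add = {holding(d), on(a,c)} \ {holding(d)} = {on(a,c)}
  ∪ pre   = {on(a,c)} ∪ {clear(d), handempty, ontable(d)}
          = {clear(d), handempty, on(a,c), ontable(d)}

== RESULT ==
["clear(d)", "handempty", "on(a,c)", "ontable(d)"]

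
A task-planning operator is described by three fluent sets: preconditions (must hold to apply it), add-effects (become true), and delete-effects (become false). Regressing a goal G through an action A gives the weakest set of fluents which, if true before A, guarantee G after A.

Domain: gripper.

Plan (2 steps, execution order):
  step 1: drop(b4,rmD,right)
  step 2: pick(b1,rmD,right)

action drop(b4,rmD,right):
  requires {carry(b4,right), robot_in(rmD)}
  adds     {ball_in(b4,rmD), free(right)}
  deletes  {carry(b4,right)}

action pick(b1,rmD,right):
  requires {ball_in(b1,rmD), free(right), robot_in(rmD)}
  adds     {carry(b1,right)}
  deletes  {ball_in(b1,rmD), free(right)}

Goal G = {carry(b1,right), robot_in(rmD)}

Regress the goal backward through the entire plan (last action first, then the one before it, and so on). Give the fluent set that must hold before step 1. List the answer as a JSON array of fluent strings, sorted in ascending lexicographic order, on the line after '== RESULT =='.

Work backward from the goal:
  through step 2 (pick(b1,rmD,right)): drop {carry(b1,right)}, keep {robot_in(rmD)}, require {ball_in(b1,rmD), free(right), robot_in(rmD)}
    → {ball_in(b1,rmD), free(right), robot_in(rmD)}
  through step 1 (drop(b4,rmD,right)): drop {free(right)}, keep {ball_in(b1,rmD), robot_in(rmD)}, require {carry(b4,right), robot_in(rmD)}
    → {ball_in(b1,rmD), carry(b4,right), robot_in(rmD)}

== RESULT ==
["ball_in(b1,rmD)", "carry(b4,right)", "robot_in(rmD)"]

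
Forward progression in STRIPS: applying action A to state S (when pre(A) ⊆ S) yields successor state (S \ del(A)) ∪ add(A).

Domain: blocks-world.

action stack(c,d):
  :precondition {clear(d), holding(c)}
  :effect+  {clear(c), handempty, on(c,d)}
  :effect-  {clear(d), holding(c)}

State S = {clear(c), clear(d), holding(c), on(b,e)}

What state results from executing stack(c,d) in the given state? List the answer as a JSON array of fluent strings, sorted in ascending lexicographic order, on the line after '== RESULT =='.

Compute (S \ del) ∪ add:
  pre ⊆ S: {clear(d), holding(c)} ⊆ S  — applicable
  S \ del = {clear(c), on(b,e)}
  ∪ add   = {clear(c), handempty, on(b,e), on(c,d)}

== RESULT ==
["clear(c)", "handempty", "on(b,e)", "on(c,d)"]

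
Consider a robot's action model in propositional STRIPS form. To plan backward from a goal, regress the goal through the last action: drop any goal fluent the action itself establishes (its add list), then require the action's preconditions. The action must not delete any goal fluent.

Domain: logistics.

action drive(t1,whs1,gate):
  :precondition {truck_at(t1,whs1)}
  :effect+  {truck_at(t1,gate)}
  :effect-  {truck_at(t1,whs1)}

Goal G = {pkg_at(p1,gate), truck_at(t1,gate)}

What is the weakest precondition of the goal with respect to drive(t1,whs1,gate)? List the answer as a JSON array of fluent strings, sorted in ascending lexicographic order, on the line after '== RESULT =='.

Regress:
  G ∩ del = {}  (empty — regression defined)
  G \ add = {pkg_at(p1,gate), truck_at(t1,gate)} \ {truck_at(t1,gate)} = {pkg_at(p1,gate)}
  ∪ pre   = {pkg_at(p1,gate)} ∪ {truck_at(t1,whs1)}
          = {pkg_at(p1,gate), truck_at(t1,whs1)}

== RESULT ==
["pkg_at(p1,gate)", "truck_at(t1,whs1)"]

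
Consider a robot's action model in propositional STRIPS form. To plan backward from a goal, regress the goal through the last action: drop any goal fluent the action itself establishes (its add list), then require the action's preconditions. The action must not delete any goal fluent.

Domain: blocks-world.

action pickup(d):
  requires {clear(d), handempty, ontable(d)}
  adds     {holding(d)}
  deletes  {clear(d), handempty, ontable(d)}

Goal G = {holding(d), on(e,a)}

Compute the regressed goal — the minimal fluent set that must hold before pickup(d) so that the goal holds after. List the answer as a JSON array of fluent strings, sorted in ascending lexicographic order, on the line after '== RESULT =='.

Compute (G \ add) ∪ pre:
  G ∩ del = {}  (empty — regression defined)
  G \ add = {holding(d), on(e,a)} \ {holding(d)} = {on(e,a)}
  ∪ pre   = {on(e,a)} ∪ {clear(d), handempty, ontable(d)}
          = {clear(d), handempty, on(e,a), ontable(d)}

== RESULT ==
["clear(d)", "handempty", "on(e,a)", "ontable(d)"]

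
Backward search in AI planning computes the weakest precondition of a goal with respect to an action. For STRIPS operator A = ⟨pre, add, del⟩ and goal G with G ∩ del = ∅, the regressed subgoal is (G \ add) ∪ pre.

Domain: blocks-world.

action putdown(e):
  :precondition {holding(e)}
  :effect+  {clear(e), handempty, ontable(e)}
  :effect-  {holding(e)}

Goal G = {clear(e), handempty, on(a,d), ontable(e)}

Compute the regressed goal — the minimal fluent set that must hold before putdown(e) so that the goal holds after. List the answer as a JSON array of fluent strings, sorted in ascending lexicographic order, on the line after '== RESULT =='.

Compute (G \ add) ∪ pre:
  G ∩ del = {}  (empty — regression defined)
  G \ add = {clear(e), handempty, on(a,d), ontable(e)} \ {clear(e), handempty, ontable(e)} = {on(a,d)}
  ∪ pre   = {on(a,d)} ∪ {holding(e)}
          = {holding(e), on(a,d)}

== RESULT ==
["holding(e)", "on(a,d)"]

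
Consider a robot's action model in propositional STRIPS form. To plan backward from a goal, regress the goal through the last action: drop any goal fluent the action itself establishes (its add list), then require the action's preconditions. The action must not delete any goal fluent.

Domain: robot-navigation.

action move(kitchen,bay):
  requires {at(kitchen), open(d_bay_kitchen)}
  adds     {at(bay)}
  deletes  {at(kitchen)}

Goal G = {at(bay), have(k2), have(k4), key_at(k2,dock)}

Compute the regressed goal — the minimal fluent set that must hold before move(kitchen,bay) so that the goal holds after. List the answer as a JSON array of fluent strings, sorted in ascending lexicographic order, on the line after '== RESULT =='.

Compute (G \ add) ∪ pre:
  G ∩ del = {}  (empty — regression defined)
  G \ add = {at(bay), have(k2), have(k4), key_at(k2,dock)} \ {at(bay)} = {have(k2), have(k4), key_at(k2,dock)}
  ∪ pre   = {have(k2), have(k4), key_at(k2,dock)} ∪ {at(kitchen), open(d_bay_kitchen)}
          = {at(kitchen), have(k2), have(k4), key_at(k2,dock), open(d_bay_kitchen)}

== RESULT ==
["at(kitchen)", "have(k2)", "have(k4)", "key_at(k2,dock)", "open(d_bay_kitchen)"]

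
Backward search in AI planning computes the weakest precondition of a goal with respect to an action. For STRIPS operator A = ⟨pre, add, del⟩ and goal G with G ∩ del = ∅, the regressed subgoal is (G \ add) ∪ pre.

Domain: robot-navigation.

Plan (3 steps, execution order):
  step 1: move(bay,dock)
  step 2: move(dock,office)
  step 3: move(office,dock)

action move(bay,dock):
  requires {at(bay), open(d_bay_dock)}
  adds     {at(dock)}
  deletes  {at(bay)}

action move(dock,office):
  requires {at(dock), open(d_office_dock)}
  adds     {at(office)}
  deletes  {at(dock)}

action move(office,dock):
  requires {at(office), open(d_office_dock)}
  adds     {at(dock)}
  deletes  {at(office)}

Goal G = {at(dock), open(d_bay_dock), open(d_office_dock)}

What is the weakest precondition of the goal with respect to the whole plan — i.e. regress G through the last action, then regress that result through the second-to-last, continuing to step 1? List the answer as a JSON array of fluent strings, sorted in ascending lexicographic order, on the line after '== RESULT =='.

Work backward from the goal:
  through step 3 (move(office,dock)): drop {at(dock)}, keep {open(d_bay_dock), open(d_office_dock)}, require {at(office), open(d_office_dock)}
    → {at(office), open(d_bay_dock), open(d_office_dock)}
  through step 2 (move(dock,office)): drop {at(office)}, keep {open(d_bay_dock), open(d_office_dock)}, require {at(dock), open(d_office_dock)}
    → {at(dock), open(d_bay_dock), open(d_office_dock)}
  through step 1 (move(bay,dock)): drop {at(dock)}, keep {open(d_bay_dock), open(d_office_dock)}, require {at(bay), open(d_bay_dock)}
    → {at(bay), open(d_bay_dock), open(d_office_dock)}

== RESULT ==
["at(bay)", "open(d_bay_dock)", "open(d_office_dock)"]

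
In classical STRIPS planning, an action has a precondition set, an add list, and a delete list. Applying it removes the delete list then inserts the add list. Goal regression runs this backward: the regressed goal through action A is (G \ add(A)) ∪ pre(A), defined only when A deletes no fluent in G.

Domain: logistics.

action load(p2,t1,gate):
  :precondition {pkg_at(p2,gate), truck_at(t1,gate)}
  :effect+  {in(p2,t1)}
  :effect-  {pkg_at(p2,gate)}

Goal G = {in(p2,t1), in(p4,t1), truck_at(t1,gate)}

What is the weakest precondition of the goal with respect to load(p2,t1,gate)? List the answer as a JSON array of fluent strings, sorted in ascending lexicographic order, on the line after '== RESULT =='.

Compute (G \ add) ∪ pre:
  G ∩ del = {}  (empty — regression defined)
  G \ add = {in(p2,t1), in(p4,t1), truck_at(t1,gate)} \ {in(p2,t1)} = {in(p4,t1), truck_at(t1,gate)}
  ∪ pre   = {in(p4,t1), truck_at(t1,gate)} ∪ {pkg_at(p2,gate), truck_at(t1,gate)}
          = {in(p4,t1), pkg_at(p2,gate), truck_at(t1,gate)}

== RESULT ==
["in(p4,t1)", "pkg_at(p2,gate)", "truck_at(t1,gate)"]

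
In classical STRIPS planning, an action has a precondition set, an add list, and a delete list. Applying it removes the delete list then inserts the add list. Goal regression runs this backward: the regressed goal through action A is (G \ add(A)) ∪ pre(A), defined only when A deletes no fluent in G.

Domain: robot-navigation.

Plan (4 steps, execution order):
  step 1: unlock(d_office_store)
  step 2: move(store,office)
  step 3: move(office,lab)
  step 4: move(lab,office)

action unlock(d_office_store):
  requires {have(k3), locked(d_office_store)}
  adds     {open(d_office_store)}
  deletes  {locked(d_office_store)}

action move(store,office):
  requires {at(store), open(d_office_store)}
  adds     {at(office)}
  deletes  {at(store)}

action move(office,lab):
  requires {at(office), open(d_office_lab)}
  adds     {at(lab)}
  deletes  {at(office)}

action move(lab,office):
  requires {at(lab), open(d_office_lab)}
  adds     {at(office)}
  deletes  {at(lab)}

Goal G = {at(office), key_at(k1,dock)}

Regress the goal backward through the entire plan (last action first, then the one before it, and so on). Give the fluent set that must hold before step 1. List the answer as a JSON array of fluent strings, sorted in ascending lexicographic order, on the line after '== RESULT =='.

Work backward from the goal:
  through step 4 (move(lab,office)): drop {at(office)}, keep {key_at(k1,dock)}, require {at(lab), open(d_office_lab)}
    → {at(lab), key_at(k1,dock), open(d_office_lab)}
  through step 3 (move(office,lab)): drop {at(lab)}, keep {key_at(k1,dock), open(d_office_lab)}, require {at(office), open(d_office_lab)}
    → {at(office), key_at(k1,dock), open(d_office_lab)}
  through step 2 (move(store,office)): drop {at(office)}, keep {key_at(k1,dock), open(d_office_lab)}, require {at(store), open(d_office_store)}
    → {at(store), key_at(k1,dock), open(d_office_lab), open(d_office_store)}
  through step 1 (unlock(d_office_store)): drop {open(d_office_store)}, keep {at(store), key_at(k1,dock), open(d_office_lab)}, require {have(k3), locked(d_office_store)}
    → {at(store), have(k3), key_at(k1,dock), locked(d_office_store), open(d_office_lab)}

== RESULT ==
["at(store)", "have(k3)", "key_at(k1,dock)", "locked(d_office_store)", "open(d_office_lab)"]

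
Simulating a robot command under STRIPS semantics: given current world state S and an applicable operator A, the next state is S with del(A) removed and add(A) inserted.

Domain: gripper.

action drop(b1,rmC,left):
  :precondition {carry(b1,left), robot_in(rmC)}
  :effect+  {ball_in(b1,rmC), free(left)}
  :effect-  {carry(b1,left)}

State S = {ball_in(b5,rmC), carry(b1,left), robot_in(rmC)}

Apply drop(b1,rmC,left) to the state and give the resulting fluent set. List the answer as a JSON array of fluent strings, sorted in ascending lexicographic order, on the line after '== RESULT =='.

Compute (S \ del) ∪ add:
  pre ⊆ S: {carry(b1,left), robot_in(rmC)} ⊆ S  — applicable
  S \ del = {ball_in(b5,rmC), robot_in(rmC)}
  ∪ add   = {ball_in(b1,rmC), ball_in(b5,rmC), free(left), robot_in(rmC)}

== RESULT ==
["ball_in(b1,rmC)", "ball_in(b5,rmC)", "free(left)", "robot_in(rmC)"]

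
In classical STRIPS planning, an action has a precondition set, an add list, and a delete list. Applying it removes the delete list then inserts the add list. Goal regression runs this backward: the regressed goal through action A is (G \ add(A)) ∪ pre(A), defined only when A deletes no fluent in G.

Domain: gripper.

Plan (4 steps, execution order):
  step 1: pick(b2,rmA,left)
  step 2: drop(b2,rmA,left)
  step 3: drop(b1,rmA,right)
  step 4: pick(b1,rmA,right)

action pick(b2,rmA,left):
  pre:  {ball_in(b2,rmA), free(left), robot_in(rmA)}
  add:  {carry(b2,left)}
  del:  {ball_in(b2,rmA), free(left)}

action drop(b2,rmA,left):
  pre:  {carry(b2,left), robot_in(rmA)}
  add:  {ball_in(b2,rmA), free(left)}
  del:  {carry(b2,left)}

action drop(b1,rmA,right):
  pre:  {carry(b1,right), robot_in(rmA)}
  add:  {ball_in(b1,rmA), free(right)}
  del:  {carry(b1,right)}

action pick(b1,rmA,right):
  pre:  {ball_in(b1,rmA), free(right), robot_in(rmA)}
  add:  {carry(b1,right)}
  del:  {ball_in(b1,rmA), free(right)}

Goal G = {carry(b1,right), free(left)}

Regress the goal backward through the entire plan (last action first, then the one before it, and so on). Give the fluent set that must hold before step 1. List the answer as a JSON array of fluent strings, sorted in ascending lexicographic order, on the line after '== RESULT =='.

Regress step by step:
  through step 4 (pick(b1,rmA,right)): drop {carry(b1,right)}, keep {free(left)}, require {ball_in(b1,rmA), free(right), robot_in(rmA)}
    → {ball_in(b1,rmA), free(left), free(right), robot_in(rmA)}
  through step 3 (drop(b1,rmA,right)): drop {ball_in(b1,rmA), free(right)}, keep {free(left), robot_in(rmA)}, require {carry(b1,right), robot_in(rmA)}
    → {carry(b1,right), free(left), robot_in(rmA)}
  through step 2 (drop(b2,rmA,left)): drop {free(left)}, keep {carry(b1,right), robot_in(rmA)}, require {carry(b2,left), robot_in(rmA)}
    → {carry(b1,right), carry(b2,left), robot_in(rmA)}
  through step 1 (pick(b2,rmA,left)): drop {carry(b2,left)}, keep {carry(b1,right), robot_in(rmA)}, require {ball_in(b2,rmA), free(left), robot_in(rmA)}
    → {ball_in(b2,rmA), carry(b1,right), free(left), robot_in(rmA)}

== RESULT ==
["ball_in(b2,rmA)", "carry(b1,right)", "free(left)", "robot_in(rmA)"]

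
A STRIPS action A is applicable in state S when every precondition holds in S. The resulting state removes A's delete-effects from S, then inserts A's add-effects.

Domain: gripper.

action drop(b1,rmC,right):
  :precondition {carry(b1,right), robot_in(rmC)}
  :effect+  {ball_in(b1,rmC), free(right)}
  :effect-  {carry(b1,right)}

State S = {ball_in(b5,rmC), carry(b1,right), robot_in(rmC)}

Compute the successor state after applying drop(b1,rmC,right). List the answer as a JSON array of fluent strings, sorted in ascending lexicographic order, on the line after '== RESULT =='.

Compute (S \ del) ∪ add:
  pre ⊆ S: {carry(b1,right), robot_in(rmC)} ⊆ S  — applicable
  S \ del = {ball_in(b5,rmC), robot_in(rmC)}
  ∪ add   = {ball_in(b1,rmC), ball_in(b5,rmC), free(right), robot_in(rmC)}

== RESULT ==
["ball_in(b1,rmC)", "ball_in(b5,rmC)", "free(right)", "robot_in(rmC)"]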